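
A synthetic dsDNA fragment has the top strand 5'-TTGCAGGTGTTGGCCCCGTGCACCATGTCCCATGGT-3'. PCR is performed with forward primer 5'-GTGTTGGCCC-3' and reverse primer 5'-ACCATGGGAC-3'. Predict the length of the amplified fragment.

30 bp

The forward primer matches the template at positions 7–16.
Reverse complement of the reverse primer: GTCCCATGGT. This occurs on the top strand at positions 27–36.
The product runs from position 7 to position 36, so its length is 36 − 7 + 1 = 30 bp.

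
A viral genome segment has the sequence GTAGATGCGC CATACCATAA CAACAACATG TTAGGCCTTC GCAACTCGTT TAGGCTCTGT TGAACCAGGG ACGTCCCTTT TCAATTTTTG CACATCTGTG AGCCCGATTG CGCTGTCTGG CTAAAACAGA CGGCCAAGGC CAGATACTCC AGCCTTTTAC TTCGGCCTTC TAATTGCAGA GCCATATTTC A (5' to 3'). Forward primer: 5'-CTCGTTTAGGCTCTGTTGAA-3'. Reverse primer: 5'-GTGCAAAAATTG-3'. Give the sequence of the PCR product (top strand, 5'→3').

5'-CTCGTTTAGGCTCTGTTGAACCAGGGACGTCCCTTTTCAATTTTTGCAC-3'

The forward primer matches the template at positions 45–64.
Reverse complement of the reverse primer: CAATTTTTGCAC. This occurs on the top strand at positions 82–93.
The product is the template from position 45 through 93 (49 bp).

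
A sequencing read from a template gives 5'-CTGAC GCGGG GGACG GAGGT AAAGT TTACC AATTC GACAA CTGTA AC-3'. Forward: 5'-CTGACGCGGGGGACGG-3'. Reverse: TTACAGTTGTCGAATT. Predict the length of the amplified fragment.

46 bp

The forward primer matches the template at positions 1–16.
Taking the reverse complement of TTACAGTTGTCGAATT gives AATTCGACAACTGTAA, found at positions 31–46 on the template; the primer anneals here to the top strand with its 3' end pointing upstream.
Amplicon spans positions 1–46: 46 bp.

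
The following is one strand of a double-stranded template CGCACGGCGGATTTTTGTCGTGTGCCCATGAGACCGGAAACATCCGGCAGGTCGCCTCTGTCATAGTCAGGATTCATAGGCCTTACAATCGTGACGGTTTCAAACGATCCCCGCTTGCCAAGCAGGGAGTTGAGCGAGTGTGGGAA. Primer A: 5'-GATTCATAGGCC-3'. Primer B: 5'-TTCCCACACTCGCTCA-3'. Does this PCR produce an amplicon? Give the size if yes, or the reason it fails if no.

Primer A (GATTCATAGGCC) matches the top strand at positions 71–82; it acts as a forward primer.
Primer B's reverse complement is TGAGCGAGTGTGGGAA, matching the top strand at positions 131–146; it acts as a reverse primer.
The 3' ends face each other across positions 71–146, giving a 76 bp product.

Yes — a 76 bp product.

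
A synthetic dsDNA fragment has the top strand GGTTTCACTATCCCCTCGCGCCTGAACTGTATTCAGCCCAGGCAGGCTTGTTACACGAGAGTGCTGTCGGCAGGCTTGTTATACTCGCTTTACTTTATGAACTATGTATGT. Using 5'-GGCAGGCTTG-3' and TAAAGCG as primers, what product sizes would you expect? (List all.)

The forward primer GGCAGGCTTG matches the top strand at positions 41–50, 69–78.
The reverse primer's reverse complement is CGCTTTA, matching at positions 86–92.
Each forward site pairs with the reverse site to give a product ending at position 92: sizes 52, 24 bp.

52 bp, 24 bp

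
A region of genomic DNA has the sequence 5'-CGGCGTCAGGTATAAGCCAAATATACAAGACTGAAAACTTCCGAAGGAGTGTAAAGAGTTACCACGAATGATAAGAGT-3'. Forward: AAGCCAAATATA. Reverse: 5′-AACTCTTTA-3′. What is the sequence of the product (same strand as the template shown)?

Scanning the template, AAGCCAAATATA occurs at positions 14–25; this primer anneals to the bottom strand there with its 3' end pointing downstream.
Taking the reverse complement of AACTCTTTA gives TAAAGAGTT, found at positions 52–60 on the template; the primer anneals here to the top strand with its 3' end pointing upstream.
The product is the template from position 14 through 60 (47 bp).

5'-AAGCCAAATATACAAGACTGAAAACTTCCGAAGGAGTGTAAAGAGTT-3'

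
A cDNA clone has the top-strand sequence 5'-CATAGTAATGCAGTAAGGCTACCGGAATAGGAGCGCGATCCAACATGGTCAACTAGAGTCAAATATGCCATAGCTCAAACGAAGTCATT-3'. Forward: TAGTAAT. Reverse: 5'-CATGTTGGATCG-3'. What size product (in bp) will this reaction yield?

The forward primer matches the template at positions 3–9.
Taking the reverse complement of CATGTTGGATCG gives CGATCCAACATG, found at positions 36–47 on the template; the primer anneals here to the top strand with its 3' end pointing upstream.
Amplicon spans positions 3–47: 45 bp.

45 bp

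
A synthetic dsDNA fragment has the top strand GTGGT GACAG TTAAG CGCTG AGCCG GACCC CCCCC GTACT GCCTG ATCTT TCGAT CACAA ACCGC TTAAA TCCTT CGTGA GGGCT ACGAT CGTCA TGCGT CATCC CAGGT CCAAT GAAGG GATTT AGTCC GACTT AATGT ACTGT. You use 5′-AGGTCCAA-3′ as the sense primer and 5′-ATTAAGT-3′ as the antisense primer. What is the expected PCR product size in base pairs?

32 bp

Scanning the template, AGGTCCAA occurs at positions 107–114; this primer anneals to the bottom strand there with its 3' end pointing downstream.
Taking the reverse complement of ATTAAGT gives ACTTAAT, found at positions 132–138 on the template; the primer anneals here to the top strand with its 3' end pointing upstream.
Amplicon spans positions 107–138: 32 bp.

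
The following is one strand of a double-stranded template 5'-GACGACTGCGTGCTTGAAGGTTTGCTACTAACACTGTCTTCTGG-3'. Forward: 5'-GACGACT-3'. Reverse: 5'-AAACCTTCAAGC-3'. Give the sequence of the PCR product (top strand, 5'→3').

5'-GACGACTGCGTGCTTGAAGGTTT-3'

Forward primer GACGACT is found on the top strand at positions 1–7.
Reverse complement of the reverse primer: GCTTGAAGGTTT. This occurs on the top strand at positions 12–23.
The product is the template from position 1 through 23 (23 bp).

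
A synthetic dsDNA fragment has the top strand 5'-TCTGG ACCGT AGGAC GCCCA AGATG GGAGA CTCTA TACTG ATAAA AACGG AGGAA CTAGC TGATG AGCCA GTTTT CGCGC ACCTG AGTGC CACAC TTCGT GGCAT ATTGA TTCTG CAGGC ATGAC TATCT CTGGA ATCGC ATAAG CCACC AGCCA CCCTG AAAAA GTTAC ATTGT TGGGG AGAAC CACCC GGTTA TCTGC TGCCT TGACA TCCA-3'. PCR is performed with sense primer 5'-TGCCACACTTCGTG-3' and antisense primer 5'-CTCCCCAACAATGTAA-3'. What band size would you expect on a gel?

The forward primer matches the template at positions 88–101.
Taking the reverse complement of CTCCCCAACAATGTAA gives TTACATTGTTGGGGAG, found at positions 167–182 on the template; the primer anneals here to the top strand with its 3' end pointing upstream.
Product length = (reverse-primer end) − (forward-primer start) + 1 = 182 − 88 + 1 = 95 bp.

95 bp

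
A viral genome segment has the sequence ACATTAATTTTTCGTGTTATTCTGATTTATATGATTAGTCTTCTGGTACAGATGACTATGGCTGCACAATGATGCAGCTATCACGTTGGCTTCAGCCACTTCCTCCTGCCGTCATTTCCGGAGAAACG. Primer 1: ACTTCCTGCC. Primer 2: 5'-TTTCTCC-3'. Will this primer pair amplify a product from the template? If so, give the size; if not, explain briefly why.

No product — primer 1 has no binding site in the template.

Primer 1 (ACTTCCTGCC) does not match the top strand, and its reverse complement GGCAGGAAGT does not match either.
With no annealing site for primer 1, no amplification occurs.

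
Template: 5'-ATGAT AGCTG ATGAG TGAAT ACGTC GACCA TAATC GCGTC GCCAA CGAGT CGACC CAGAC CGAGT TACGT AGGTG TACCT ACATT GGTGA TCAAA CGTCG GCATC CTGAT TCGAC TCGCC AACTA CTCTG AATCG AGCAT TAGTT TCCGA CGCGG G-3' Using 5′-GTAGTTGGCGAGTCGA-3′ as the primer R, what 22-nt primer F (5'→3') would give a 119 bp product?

The reverse primer's reverse complement TCGACTCGCCAACTAC matches the template at positions 111–126, so the product ends at position 126.
A 119 bp product then starts at position 126 − 119 + 1 = 8.
The forward primer is identical to the top strand there: CTGATGAGTGAATACGTCGACC.

5'-CTGATGAGTGAATACGTCGACC-3'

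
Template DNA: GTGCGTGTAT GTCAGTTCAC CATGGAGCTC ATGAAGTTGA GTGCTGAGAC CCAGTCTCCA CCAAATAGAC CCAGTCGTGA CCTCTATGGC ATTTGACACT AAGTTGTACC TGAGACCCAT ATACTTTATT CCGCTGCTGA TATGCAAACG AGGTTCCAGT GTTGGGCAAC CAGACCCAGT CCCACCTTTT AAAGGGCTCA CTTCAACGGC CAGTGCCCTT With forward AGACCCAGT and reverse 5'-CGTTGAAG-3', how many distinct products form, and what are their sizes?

The forward primer AGACCCAGT matches the top strand at positions 47–55, 67–75, 172–180.
The reverse primer's reverse complement is CTTCAACG, matching at positions 201–208.
Each forward site pairs with the reverse site to give a product ending at position 208: sizes 162, 142, 37 bp.

Three products: 162 bp, 142 bp, 37 bp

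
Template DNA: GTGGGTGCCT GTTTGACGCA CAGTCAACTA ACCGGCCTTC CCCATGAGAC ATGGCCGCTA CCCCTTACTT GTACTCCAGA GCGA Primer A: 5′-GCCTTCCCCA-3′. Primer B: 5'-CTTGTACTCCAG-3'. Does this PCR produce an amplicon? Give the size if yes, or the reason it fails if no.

No product — both primers anneal to the same strand and extend in the same direction.

Primer A (GCCTTCCCCA) matches the top strand at positions 35–44 (3' end points downstream).
Primer B (CTTGTACTCCAG) also matches the top strand directly, at positions 68–79 — its reverse complement CTGGAGTACAAG is not present.
Both primers anneal to the bottom strand with 3' ends pointing the same way, so neither can prime synthesis back toward the other.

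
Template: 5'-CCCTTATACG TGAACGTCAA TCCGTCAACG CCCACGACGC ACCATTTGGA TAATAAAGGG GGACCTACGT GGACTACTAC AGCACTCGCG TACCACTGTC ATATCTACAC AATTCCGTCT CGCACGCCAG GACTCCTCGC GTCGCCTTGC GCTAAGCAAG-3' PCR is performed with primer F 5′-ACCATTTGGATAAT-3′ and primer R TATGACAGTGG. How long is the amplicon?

63 bp

Forward primer ACCATTTGGATAAT is found on the top strand at positions 41–54.
Taking the reverse complement of TATGACAGTGG gives CCACTGTCATA, found at positions 93–103 on the template; the primer anneals here to the top strand with its 3' end pointing upstream.
Amplicon spans positions 41–103: 63 bp.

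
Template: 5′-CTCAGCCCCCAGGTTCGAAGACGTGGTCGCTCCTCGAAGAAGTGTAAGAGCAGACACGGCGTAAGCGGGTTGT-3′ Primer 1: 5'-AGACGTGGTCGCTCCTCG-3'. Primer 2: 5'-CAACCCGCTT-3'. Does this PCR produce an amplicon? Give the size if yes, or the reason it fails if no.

Yes — a 54 bp product.

Primer 1 (AGACGTGGTCGCTCCTCG) matches the top strand at positions 19–36; it acts as a forward primer.
Primer 2's reverse complement is AAGCGGGTTG, matching the top strand at positions 63–72; it acts as a reverse primer.
The 3' ends face each other across positions 19–72, giving a 54 bp product.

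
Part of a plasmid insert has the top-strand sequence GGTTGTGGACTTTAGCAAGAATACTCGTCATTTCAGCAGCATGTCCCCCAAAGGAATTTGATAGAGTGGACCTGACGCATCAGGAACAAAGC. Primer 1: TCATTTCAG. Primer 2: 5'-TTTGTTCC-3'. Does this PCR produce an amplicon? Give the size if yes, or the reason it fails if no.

Yes — a 63 bp product.

Primer 1 (TCATTTCAG) matches the top strand at positions 28–36; it acts as a forward primer.
Primer 2's reverse complement is GGAACAAA, matching the top strand at positions 83–90; it acts as a reverse primer.
The 3' ends face each other across positions 28–90, giving a 63 bp product.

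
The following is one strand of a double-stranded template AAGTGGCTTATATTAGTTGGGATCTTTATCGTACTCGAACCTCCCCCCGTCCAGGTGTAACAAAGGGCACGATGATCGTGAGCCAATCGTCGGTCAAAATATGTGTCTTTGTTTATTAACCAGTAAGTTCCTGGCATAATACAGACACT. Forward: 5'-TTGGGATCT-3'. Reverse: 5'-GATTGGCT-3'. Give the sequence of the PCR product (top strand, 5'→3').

Scanning the template, TTGGGATCT occurs at positions 17–25; this primer anneals to the bottom strand there with its 3' end pointing downstream.
The reverse primer's reverse complement is AGCCAATC, which matches the template at positions 81–88.
The product is the template from position 17 through 88 (72 bp).

5'-TTGGGATCTTTATCGTACTCGAACCTCCCCCCGTCCAGGTGTAACAAAGGGCACGATGATCGTGAGCCAATC-3'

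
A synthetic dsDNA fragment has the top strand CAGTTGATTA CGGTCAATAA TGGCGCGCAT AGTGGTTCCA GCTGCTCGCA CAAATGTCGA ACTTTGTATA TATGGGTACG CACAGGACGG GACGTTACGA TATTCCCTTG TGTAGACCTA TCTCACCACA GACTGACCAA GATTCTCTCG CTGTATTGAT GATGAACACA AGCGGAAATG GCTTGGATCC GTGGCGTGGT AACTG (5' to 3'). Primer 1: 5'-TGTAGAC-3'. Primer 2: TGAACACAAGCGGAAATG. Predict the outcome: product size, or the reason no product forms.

Primer 1 (TGTAGAC) matches the top strand at positions 111–117 (3' end points downstream).
Primer 2 (TGAACACAAGCGGAAATG) also matches the top strand directly, at positions 163–180 — its reverse complement CATTTCCGCTTGTGTTCA is not present.
Both primers anneal to the bottom strand with 3' ends pointing the same way, so neither can prime synthesis back toward the other.

No product — both primers anneal to the same strand and extend in the same direction.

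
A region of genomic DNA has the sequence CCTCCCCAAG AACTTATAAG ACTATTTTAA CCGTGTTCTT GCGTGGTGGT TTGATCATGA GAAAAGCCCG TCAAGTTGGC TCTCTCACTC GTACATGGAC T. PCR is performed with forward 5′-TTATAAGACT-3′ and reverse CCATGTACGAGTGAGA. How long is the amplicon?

85 bp

Forward primer TTATAAGACT is found on the top strand at positions 14–23.
Reverse complement of the reverse primer: TCTCACTCGTACATGG. This occurs on the top strand at positions 83–98.
Product length = (reverse-primer end) − (forward-primer start) + 1 = 98 − 14 + 1 = 85 bp.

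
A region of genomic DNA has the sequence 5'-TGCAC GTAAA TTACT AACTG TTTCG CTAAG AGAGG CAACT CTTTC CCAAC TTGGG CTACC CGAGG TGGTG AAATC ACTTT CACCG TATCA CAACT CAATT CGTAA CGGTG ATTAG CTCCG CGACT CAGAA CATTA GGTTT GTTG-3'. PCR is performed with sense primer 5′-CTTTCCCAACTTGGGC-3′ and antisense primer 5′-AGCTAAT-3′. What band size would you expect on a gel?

77 bp

Scanning the template, CTTTCCCAACTTGGGC occurs at positions 41–56; this primer anneals to the bottom strand there with its 3' end pointing downstream.
The reverse primer's reverse complement is ATTAGCT, which matches the template at positions 111–117.
Amplicon spans positions 41–117: 77 bp.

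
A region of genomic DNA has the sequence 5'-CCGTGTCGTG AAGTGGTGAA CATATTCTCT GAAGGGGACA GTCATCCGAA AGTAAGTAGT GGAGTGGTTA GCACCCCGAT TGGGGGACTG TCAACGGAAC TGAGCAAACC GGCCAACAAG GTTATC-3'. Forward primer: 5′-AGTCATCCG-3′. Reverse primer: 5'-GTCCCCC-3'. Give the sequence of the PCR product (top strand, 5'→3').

The forward primer matches the template at positions 40–48.
Taking the reverse complement of GTCCCCC gives GGGGGAC, found at positions 82–88 on the template; the primer anneals here to the top strand with its 3' end pointing upstream.
The product is the template from position 40 through 88 (49 bp).

5'-AGTCATCCGAAAGTAAGTAGTGGAGTGGTTAGCACCCCGATTGGGGGAC-3'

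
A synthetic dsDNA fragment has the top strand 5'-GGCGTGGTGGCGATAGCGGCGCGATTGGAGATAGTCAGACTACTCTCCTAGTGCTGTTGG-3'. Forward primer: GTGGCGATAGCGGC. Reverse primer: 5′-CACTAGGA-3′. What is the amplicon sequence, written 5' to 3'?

The forward primer matches the template at positions 7–20.
Taking the reverse complement of CACTAGGA gives TCCTAGTG, found at positions 46–53 on the template; the primer anneals here to the top strand with its 3' end pointing upstream.
The product is the template from position 7 through 53 (47 bp).

5'-GTGGCGATAGCGGCGCGATTGGAGATAGTCAGACTACTCTCCTAGTG-3'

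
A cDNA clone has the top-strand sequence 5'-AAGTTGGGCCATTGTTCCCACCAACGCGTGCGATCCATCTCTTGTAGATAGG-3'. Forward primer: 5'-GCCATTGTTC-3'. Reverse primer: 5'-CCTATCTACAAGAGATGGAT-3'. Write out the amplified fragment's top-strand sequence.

Scanning the template, GCCATTGTTC occurs at positions 8–17; this primer anneals to the bottom strand there with its 3' end pointing downstream.
Reverse complement of the reverse primer: ATCCATCTCTTGTAGATAGG. This occurs on the top strand at positions 33–52.
The product is the template from position 8 through 52 (45 bp).

5'-GCCATTGTTCCCACCAACGCGTGCGATCCATCTCTTGTAGATAGG-3'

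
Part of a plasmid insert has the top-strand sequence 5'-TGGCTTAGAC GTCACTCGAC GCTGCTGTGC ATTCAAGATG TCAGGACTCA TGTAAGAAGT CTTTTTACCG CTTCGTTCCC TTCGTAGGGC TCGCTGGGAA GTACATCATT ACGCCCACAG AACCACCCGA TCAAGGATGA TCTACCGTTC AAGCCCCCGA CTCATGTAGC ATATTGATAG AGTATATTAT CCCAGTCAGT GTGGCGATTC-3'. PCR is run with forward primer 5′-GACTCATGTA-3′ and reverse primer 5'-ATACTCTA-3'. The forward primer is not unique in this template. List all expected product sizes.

141 bp, 27 bp

The forward primer GACTCATGTA matches the top strand at positions 45–54, 159–168.
The reverse primer's reverse complement is TAGAGTAT, matching at positions 178–185.
Each forward site pairs with the reverse site to give a product ending at position 185: sizes 141, 27 bp.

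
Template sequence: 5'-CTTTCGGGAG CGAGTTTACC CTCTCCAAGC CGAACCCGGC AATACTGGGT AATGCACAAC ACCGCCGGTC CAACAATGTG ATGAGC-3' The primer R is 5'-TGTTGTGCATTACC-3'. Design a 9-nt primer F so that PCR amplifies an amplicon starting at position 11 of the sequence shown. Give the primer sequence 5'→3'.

The reverse primer's reverse complement GGTAATGCACAACA matches the template at positions 48–61; the product starts at position 11.
The forward primer is identical to the top strand over positions 11–19: CGAGTTTAC.

5'-CGAGTTTAC-3'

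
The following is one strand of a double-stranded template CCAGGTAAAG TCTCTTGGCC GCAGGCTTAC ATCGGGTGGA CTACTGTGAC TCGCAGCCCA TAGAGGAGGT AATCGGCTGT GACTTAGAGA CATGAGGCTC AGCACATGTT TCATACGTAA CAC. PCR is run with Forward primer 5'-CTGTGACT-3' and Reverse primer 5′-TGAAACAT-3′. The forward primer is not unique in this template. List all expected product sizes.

The forward primer CTGTGACT matches the top strand at positions 44–51, 77–84.
The reverse primer's reverse complement is ATGTTTCA, matching at positions 106–113.
Each forward site pairs with the reverse site to give a product ending at position 113: sizes 70, 37 bp.

70 bp, 37 bp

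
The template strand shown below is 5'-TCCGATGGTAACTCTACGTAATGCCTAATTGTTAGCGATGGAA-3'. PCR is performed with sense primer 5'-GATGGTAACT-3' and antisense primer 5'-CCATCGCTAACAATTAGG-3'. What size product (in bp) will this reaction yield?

38 bp

The forward primer matches the template at positions 4–13.
The reverse primer's reverse complement is CCTAATTGTTAGCGATGG, which matches the template at positions 24–41.
Product length = (reverse-primer end) − (forward-primer start) + 1 = 41 − 4 + 1 = 38 bp.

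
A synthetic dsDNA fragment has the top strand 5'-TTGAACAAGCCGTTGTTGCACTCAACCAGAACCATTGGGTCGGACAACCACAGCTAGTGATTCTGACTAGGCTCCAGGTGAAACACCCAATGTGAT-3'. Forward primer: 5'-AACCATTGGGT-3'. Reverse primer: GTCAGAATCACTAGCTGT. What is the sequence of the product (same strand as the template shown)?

Forward primer AACCATTGGGT is found on the top strand at positions 30–40.
Reverse complement of the reverse primer: ACAGCTAGTGATTCTGAC. This occurs on the top strand at positions 50–67.
The product is the template from position 30 through 67 (38 bp).

5'-AACCATTGGGTCGGACAACCACAGCTAGTGATTCTGAC-3'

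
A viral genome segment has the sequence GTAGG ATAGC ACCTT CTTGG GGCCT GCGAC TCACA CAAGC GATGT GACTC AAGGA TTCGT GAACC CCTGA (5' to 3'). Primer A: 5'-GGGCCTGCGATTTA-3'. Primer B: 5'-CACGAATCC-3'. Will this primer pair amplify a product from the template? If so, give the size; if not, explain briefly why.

Primer A (GGGCCTGCGATTTA) does not match the top strand, and its reverse complement TAAATCGCAGGCCC does not match either.
With no annealing site for primer A, no amplification occurs.

No product — primer A has no binding site in the template.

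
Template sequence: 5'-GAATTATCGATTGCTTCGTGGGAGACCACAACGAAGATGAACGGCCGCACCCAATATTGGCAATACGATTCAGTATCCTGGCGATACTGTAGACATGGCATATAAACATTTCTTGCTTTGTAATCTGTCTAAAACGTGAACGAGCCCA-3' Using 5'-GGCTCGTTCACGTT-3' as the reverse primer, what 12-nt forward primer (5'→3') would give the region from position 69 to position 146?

5'-TTCAGTATCCTG-3'

The reverse primer's reverse complement AACGTGAACGAGCC matches the template at positions 133–146; the product starts at position 69.
The forward primer is identical to the top strand over positions 69–80: TTCAGTATCCTG.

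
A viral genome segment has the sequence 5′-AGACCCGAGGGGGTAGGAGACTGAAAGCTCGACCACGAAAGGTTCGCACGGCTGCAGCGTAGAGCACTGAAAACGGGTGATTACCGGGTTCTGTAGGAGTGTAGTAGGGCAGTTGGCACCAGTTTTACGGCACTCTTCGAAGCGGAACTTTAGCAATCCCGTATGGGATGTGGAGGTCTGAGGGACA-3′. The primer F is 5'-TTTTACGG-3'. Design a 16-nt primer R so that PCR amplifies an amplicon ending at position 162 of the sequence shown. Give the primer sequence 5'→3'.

5'-ACGGGATTGCTAAAGT-3'

The forward primer binds at positions 123–130; the product's 3' end on the top strand is position 162.
The reverse primer anneals to the top strand over positions 147–162, i.e. to ACTTTAGCAATCCCGT.
Its sequence written 5'→3' is the reverse complement: ACGGGATTGCTAAAGT.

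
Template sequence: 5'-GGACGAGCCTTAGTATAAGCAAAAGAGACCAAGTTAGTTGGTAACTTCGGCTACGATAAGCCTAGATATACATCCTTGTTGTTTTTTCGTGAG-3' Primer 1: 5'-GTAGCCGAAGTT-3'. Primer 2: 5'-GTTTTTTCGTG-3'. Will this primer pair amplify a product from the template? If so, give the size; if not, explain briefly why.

No product — the primers' 3' ends point away from each other.

Primer 1 (GTAGCCGAAGTT) has reverse complement AACTTCGGCTAC, which matches the top strand at positions 43–54; primer 1 anneals to the top strand there with its 3' end pointing upstream toward position 43.
Primer 2 (GTTTTTTCGTG) matches the top strand directly at positions 81–91; it anneals to the bottom strand with its 3' end pointing downstream toward position 91.
The 3' ends diverge (primer 1 extends toward position 1, primer 2 toward position 93), so the primers never converge on a shared product.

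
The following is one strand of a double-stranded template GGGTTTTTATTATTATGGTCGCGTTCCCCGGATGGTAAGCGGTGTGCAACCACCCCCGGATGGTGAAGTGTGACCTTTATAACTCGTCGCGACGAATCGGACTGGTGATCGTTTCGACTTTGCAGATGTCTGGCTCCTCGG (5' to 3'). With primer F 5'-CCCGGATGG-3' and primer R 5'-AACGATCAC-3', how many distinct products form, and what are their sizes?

The forward primer CCCGGATGG matches the top strand at positions 27–35, 55–63.
The reverse primer's reverse complement is GTGATCGTT, matching at positions 105–113.
Each forward site pairs with the reverse site to give a product ending at position 113: sizes 87, 59 bp.

Two products: 87 bp, 59 bp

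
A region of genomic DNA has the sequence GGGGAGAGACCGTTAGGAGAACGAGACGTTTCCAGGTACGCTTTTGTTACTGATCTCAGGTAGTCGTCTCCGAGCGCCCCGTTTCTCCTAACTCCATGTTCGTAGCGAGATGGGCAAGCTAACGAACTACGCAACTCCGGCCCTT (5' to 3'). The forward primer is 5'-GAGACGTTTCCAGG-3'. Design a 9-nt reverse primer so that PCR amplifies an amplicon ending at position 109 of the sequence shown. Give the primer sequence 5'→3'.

The forward primer binds at positions 23–36; the product's 3' end on the top strand is position 109.
The reverse primer anneals to the top strand over positions 101–109, i.e. to CGTAGCGAG.
Its sequence written 5'→3' is the reverse complement: CTCGCTACG.

5'-CTCGCTACG-3'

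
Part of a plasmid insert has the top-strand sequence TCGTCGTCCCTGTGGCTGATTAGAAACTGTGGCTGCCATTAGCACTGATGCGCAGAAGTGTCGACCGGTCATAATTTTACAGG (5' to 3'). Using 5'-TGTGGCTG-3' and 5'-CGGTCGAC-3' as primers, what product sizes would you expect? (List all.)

57 bp, 40 bp

The forward primer TGTGGCTG matches the top strand at positions 11–18, 28–35.
The reverse primer's reverse complement is GTCGACCG, matching at positions 60–67.
Each forward site pairs with the reverse site to give a product ending at position 67: sizes 57, 40 bp.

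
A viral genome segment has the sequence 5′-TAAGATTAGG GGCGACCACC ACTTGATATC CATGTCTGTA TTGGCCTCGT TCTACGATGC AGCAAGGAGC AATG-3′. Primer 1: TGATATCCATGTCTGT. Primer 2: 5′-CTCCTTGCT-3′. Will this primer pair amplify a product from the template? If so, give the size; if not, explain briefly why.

Yes — a 46 bp product.

Primer 1 (TGATATCCATGTCTGT) matches the top strand at positions 24–39; it acts as a forward primer.
Primer 2's reverse complement is AGCAAGGAG, matching the top strand at positions 61–69; it acts as a reverse primer.
The 3' ends face each other across positions 24–69, giving a 46 bp product.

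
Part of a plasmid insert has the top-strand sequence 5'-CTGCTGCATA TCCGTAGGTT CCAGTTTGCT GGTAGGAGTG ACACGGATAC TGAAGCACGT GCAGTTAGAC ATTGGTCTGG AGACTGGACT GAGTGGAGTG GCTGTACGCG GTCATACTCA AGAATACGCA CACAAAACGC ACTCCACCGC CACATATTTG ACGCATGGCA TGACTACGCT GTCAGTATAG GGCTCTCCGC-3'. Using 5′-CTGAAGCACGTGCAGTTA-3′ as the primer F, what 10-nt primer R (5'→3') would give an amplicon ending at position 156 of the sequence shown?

5'-TATGTGGCGG-3'

The forward primer binds at positions 50–67; the product's 3' end on the top strand is position 156.
The reverse primer anneals to the top strand over positions 147–156, i.e. to CCGCCACATA.
Its sequence written 5'→3' is the reverse complement: TATGTGGCGG.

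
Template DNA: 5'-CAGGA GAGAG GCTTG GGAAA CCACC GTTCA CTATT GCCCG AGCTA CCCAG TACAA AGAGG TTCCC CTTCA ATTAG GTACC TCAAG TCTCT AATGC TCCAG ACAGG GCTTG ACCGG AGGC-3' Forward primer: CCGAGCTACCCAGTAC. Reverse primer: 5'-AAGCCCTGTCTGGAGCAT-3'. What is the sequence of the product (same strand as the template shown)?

5'-CCGAGCTACCCAGTACAAAGAGGTTCCCCTTCAATTAGGTACCTCAAGTCTCTAATGCTCCAGACAGGGCTT-3'

Forward primer CCGAGCTACCCAGTAC is found on the top strand at positions 38–53.
The reverse primer's reverse complement is ATGCTCCAGACAGGGCTT, which matches the template at positions 92–109.
The product is the template from position 38 through 109 (72 bp).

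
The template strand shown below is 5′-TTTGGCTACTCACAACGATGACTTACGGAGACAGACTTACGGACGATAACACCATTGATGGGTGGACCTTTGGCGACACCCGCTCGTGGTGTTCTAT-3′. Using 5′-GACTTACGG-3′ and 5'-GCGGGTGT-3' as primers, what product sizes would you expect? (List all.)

64 bp, 50 bp

The forward primer GACTTACGG matches the top strand at positions 20–28, 34–42.
The reverse primer's reverse complement is ACACCCGC, matching at positions 76–83.
Each forward site pairs with the reverse site to give a product ending at position 83: sizes 64, 50 bp.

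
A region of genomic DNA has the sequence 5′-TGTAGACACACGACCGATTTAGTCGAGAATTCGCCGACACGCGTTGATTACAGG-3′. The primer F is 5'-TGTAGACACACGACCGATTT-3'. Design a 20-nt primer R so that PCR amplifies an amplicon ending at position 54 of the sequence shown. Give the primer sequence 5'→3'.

5'-CCTGTAATCAACGCGTGTCG-3'

The forward primer binds at positions 1–20; the product's 3' end on the top strand is position 54.
The reverse primer anneals to the top strand over positions 35–54, i.e. to CGACACGCGTTGATTACAGG.
Its sequence written 5'→3' is the reverse complement: CCTGTAATCAACGCGTGTCG.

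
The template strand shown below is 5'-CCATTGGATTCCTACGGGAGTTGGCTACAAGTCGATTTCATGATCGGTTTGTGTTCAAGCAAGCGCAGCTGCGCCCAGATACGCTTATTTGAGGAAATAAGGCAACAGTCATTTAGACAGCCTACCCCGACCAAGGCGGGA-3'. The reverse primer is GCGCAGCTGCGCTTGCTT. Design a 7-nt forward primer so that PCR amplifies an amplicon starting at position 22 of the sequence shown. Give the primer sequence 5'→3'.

The reverse primer's reverse complement AAGCAAGCGCAGCTGCGC matches the template at positions 57–74; the product starts at position 22.
The forward primer is identical to the top strand over positions 22–28: TGGCTAC.

5'-TGGCTAC-3'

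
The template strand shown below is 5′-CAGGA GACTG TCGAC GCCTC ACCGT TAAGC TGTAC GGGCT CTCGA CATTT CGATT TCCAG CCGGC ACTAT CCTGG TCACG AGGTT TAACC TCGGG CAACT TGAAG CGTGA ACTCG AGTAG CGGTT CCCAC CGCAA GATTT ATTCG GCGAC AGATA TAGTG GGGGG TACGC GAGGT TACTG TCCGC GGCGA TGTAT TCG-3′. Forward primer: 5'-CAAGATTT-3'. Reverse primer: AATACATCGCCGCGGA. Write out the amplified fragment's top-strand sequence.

5'-CAAGATTTATTCGGCGACAGATATAGTGGGGGGTACGCGAGGTTACTGTCCGCGGCGATGTATT-3'

Scanning the template, CAAGATTT occurs at positions 133–140; this primer anneals to the bottom strand there with its 3' end pointing downstream.
Reverse complement of the reverse primer: TCCGCGGCGATGTATT. This occurs on the top strand at positions 181–196.
The product is the template from position 133 through 196 (64 bp).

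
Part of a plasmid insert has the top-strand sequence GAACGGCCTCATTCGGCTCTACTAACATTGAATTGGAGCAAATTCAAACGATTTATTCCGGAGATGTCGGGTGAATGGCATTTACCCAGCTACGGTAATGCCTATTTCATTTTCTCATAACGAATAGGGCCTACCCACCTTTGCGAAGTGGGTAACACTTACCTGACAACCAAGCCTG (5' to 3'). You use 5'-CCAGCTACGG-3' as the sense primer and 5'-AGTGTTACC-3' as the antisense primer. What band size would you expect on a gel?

Scanning the template, CCAGCTACGG occurs at positions 86–95; this primer anneals to the bottom strand there with its 3' end pointing downstream.
Reverse complement of the reverse primer: GGTAACACT. This occurs on the top strand at positions 151–159.
Amplicon spans positions 86–159: 74 bp.

74 bp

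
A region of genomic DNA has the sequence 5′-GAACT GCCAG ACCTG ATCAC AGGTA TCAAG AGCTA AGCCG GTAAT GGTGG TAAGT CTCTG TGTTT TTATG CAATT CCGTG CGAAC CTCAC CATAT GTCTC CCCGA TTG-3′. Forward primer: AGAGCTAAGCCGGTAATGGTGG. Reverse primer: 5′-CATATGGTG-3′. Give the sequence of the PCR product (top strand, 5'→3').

The forward primer matches the template at positions 29–50.
Reverse complement of the reverse primer: CACCATATG. This occurs on the top strand at positions 88–96.
The product is the template from position 29 through 96 (68 bp).

5'-AGAGCTAAGCCGGTAATGGTGGTAAGTCTCTGTGTTTTTATGCAATTCCGTGCGAACCTCACCATATG-3'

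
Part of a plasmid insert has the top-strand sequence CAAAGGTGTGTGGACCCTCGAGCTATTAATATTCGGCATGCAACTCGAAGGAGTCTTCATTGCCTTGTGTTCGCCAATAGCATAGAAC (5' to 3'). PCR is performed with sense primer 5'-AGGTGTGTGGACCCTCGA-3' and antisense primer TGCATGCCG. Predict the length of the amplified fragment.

39 bp

Scanning the template, AGGTGTGTGGACCCTCGA occurs at positions 4–21; this primer anneals to the bottom strand there with its 3' end pointing downstream.
The reverse primer's reverse complement is CGGCATGCA, which matches the template at positions 34–42.
Amplicon spans positions 4–42: 39 bp.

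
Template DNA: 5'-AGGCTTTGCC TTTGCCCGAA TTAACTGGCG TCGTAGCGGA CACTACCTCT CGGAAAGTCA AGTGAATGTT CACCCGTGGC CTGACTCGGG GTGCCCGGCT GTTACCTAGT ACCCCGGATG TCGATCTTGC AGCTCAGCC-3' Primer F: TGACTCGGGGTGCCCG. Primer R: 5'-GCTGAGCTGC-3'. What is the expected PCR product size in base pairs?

The forward primer matches the template at positions 82–97.
The reverse primer's reverse complement is GCAGCTCAGC, which matches the template at positions 129–138.
The product runs from position 82 to position 138, so its length is 138 − 82 + 1 = 57 bp.

57 bp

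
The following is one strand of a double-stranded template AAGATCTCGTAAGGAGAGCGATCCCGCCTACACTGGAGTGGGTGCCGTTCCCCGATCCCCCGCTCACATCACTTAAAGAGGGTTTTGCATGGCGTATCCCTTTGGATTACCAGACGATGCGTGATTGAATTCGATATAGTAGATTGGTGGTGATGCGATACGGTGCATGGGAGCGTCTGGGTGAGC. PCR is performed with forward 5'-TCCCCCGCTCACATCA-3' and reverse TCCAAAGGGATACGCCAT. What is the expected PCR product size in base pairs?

51 bp

Forward primer TCCCCCGCTCACATCA is found on the top strand at positions 56–71.
Reverse complement of the reverse primer: ATGGCGTATCCCTTTGGA. This occurs on the top strand at positions 89–106.
Amplicon spans positions 56–106: 51 bp.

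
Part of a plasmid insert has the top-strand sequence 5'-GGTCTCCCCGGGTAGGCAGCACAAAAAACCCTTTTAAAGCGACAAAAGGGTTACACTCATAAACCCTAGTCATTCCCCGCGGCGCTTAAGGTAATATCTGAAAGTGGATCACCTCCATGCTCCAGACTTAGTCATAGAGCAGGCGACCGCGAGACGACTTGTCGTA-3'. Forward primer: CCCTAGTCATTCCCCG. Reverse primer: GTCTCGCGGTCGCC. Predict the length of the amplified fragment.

The forward primer matches the template at positions 64–79.
The reverse primer's reverse complement is GGCGACCGCGAGAC, which matches the template at positions 142–155.
Product length = (reverse-primer end) − (forward-primer start) + 1 = 155 − 64 + 1 = 92 bp.

92 bp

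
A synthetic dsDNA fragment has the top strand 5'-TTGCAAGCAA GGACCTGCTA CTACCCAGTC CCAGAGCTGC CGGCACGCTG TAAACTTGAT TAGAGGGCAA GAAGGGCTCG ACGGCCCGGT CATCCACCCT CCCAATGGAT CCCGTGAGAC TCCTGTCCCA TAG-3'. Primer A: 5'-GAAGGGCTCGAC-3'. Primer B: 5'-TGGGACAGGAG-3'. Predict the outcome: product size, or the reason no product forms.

Primer A (GAAGGGCTCGAC) matches the top strand at positions 71–82; it acts as a forward primer.
Primer B's reverse complement is CTCCTGTCCCA, matching the top strand at positions 120–130; it acts as a reverse primer.
The 3' ends face each other across positions 71–130, giving a 60 bp product.

Yes — a 60 bp product.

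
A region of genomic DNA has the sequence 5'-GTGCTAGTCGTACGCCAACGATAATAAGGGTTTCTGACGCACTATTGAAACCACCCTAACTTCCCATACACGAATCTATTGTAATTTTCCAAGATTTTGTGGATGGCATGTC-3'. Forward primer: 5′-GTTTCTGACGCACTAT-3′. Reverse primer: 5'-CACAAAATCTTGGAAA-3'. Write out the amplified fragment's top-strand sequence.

Scanning the template, GTTTCTGACGCACTAT occurs at positions 30–45; this primer anneals to the bottom strand there with its 3' end pointing downstream.
The reverse primer's reverse complement is TTTCCAAGATTTTGTG, which matches the template at positions 86–101.
The product is the template from position 30 through 101 (72 bp).

5'-GTTTCTGACGCACTATTGAAACCACCCTAACTTCCCATACACGAATCTATTGTAATTTTCCAAGATTTTGTG-3'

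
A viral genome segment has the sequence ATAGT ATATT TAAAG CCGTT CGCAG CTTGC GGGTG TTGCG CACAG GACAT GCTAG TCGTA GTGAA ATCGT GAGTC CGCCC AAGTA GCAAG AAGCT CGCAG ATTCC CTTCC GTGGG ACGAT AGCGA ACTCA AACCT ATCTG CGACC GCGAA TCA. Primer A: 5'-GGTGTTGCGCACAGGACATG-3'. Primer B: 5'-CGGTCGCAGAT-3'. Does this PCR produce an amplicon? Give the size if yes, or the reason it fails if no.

Yes — a 115 bp product.

Primer A (GGTGTTGCGCACAGGACATG) matches the top strand at positions 32–51; it acts as a forward primer.
Primer B's reverse complement is ATCTGCGACCG, matching the top strand at positions 136–146; it acts as a reverse primer.
The 3' ends face each other across positions 32–146, giving a 115 bp product.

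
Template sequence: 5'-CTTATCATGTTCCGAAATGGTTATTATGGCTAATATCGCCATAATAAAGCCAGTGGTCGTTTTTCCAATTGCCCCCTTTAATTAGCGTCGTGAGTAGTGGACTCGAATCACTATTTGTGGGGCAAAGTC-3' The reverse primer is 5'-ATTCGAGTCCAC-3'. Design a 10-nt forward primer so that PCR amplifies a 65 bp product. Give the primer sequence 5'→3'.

5'-ATAAAGCCAG-3'

The reverse primer's reverse complement GTGGACTCGAAT matches the template at positions 97–108, so the product ends at position 108.
A 65 bp product then starts at position 108 − 65 + 1 = 44.
The forward primer is identical to the top strand there: ATAAAGCCAG.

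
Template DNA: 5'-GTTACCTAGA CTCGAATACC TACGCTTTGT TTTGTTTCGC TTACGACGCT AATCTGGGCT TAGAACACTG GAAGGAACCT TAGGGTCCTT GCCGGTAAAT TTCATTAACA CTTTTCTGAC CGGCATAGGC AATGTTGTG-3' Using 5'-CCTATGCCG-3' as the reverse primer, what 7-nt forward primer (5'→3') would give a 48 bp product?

The reverse primer's reverse complement CGGCATAGG matches the template at positions 121–129, so the product ends at position 129.
A 48 bp product then starts at position 129 − 48 + 1 = 82.
The forward primer is identical to the top strand there: AGGGTCC.

5'-AGGGTCC-3'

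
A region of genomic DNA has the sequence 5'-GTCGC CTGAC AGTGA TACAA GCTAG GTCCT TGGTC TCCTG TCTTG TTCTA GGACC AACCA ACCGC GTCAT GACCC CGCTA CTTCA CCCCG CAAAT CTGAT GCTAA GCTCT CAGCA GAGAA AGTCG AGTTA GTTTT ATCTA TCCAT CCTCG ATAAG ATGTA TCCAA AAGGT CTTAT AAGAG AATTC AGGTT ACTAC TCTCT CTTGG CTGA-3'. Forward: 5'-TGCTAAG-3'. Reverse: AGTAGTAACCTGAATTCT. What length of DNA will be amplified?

Scanning the template, TGCTAAG occurs at positions 100–106; this primer anneals to the bottom strand there with its 3' end pointing downstream.
Taking the reverse complement of AGTAGTAACCTGAATTCT gives AGAATTCAGGTTACTACT, found at positions 179–196 on the template; the primer anneals here to the top strand with its 3' end pointing upstream.
Amplicon spans positions 100–196: 97 bp.

97 bp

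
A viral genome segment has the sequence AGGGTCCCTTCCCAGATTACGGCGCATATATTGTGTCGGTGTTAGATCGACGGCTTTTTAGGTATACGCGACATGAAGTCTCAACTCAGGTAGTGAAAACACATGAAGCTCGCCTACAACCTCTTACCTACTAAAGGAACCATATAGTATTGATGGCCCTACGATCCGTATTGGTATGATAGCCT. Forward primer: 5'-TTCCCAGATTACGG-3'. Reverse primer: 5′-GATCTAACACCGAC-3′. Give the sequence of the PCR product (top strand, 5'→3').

Forward primer TTCCCAGATTACGG is found on the top strand at positions 9–22.
Reverse complement of the reverse primer: GTCGGTGTTAGATC. This occurs on the top strand at positions 35–48.
The product is the template from position 9 through 48 (40 bp).

5'-TTCCCAGATTACGGCGCATATATTGTGTCGGTGTTAGATC-3'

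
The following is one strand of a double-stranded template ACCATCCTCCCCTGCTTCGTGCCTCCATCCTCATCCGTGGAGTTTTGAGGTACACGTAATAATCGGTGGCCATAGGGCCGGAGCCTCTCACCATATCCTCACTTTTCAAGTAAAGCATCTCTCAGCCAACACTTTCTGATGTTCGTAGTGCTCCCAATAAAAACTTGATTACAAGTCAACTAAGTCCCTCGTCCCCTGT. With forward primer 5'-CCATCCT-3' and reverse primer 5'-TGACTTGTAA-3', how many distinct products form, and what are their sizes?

Two products: 177 bp, 154 bp

The forward primer CCATCCT matches the top strand at positions 2–8, 25–31.
The reverse primer's reverse complement is TTACAAGTCA, matching at positions 169–178.
Each forward site pairs with the reverse site to give a product ending at position 178: sizes 177, 154 bp.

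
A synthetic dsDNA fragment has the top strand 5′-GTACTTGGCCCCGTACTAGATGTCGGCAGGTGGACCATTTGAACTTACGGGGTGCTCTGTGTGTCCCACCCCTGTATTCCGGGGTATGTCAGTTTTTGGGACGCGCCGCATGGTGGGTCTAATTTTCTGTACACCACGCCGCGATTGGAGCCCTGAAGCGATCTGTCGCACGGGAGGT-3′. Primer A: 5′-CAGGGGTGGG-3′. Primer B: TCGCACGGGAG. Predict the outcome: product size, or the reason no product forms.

No product — the primers' 3' ends point away from each other.

Primer A (CAGGGGTGGG) has reverse complement CCCACCCCTG, which matches the top strand at positions 65–74; primer A anneals to the top strand there with its 3' end pointing upstream toward position 65.
Primer B (TCGCACGGGAG) matches the top strand directly at positions 166–176; it anneals to the bottom strand with its 3' end pointing downstream toward position 176.
The 3' ends diverge (primer A extends toward position 1, primer B toward position 178), so the primers never converge on a shared product.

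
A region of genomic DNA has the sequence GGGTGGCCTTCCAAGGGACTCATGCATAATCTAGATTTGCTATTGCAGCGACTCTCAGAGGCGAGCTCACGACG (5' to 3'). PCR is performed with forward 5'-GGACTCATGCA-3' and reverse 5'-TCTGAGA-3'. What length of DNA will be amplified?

The forward primer matches the template at positions 16–26.
The reverse primer's reverse complement is TCTCAGA, which matches the template at positions 53–59.
Amplicon spans positions 16–59: 44 bp.

44 bp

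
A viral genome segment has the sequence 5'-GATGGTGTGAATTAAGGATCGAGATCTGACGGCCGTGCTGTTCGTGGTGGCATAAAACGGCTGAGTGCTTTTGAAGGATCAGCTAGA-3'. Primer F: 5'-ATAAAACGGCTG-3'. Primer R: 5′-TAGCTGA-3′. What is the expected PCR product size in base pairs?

Forward primer ATAAAACGGCTG is found on the top strand at positions 52–63.
Reverse complement of the reverse primer: TCAGCTA. This occurs on the top strand at positions 79–85.
Product length = (reverse-primer end) − (forward-primer start) + 1 = 85 − 52 + 1 = 34 bp.

34 bp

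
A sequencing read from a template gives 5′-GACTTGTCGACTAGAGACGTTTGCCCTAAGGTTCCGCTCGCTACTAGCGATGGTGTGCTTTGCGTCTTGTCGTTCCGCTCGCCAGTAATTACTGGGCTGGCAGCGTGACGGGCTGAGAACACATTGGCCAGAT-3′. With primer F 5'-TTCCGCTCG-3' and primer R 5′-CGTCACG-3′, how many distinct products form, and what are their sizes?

The forward primer TTCCGCTCG matches the top strand at positions 32–40, 73–81.
The reverse primer's reverse complement is CGTGACG, matching at positions 104–110.
Each forward site pairs with the reverse site to give a product ending at position 110: sizes 79, 38 bp.

Two products: 79 bp, 38 bp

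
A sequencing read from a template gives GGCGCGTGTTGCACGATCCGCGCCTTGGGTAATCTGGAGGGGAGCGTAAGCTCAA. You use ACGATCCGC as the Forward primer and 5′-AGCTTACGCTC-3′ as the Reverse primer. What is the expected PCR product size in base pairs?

40 bp

The forward primer matches the template at positions 13–21.
The reverse primer's reverse complement is GAGCGTAAGCT, which matches the template at positions 42–52.
Product length = (reverse-primer end) − (forward-primer start) + 1 = 52 − 13 + 1 = 40 bp.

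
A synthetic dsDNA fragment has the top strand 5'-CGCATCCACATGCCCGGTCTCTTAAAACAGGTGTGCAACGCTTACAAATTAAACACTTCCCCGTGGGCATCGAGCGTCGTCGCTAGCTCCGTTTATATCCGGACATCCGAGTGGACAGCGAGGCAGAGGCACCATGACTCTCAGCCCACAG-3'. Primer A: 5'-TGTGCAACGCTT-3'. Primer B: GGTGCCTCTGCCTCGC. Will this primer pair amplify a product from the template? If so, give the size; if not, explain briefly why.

Yes — a 102 bp product.

Primer A (TGTGCAACGCTT) matches the top strand at positions 32–43; it acts as a forward primer.
Primer B's reverse complement is GCGAGGCAGAGGCACC, matching the top strand at positions 118–133; it acts as a reverse primer.
The 3' ends face each other across positions 32–133, giving a 102 bp product.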